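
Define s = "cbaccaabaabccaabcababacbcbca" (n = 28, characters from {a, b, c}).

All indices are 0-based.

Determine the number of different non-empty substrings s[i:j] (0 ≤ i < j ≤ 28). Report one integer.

sorted suffixes:
  #0 SA[0]=27  'a'
  #1 SA[1]=5  'aabaabccaabcababacbcbca'
  #2 SA[2]=13  'aabcababacbcbca'
  #3 SA[3]=8  'aabccaabcababacbcbca'
  #4 SA[4]=6  'abaabccaabcababacbcbca'
  #5 SA[5]=17  'ababacbcbca'
  #6 SA[6]=19  'abacbcbca'
  #7 SA[7]=14  'abcababacbcbca'
  #8 SA[8]=9  'abccaabcababacbcbca'
  #9 SA[9]=21  'acbcbca'
  #10 SA[10]=2  'accaabaabccaabcababacbcbca'
  #11 SA[11]=7  'baabccaabcababacbcbca'
  #12 SA[12]=18  'babacbcbca'
  #13 SA[13]=20  'bacbcbca'
  #14 SA[14]=1  'baccaabaabccaabcababacbcbca'
  #15 SA[15]=25  'bca'
  #16 SA[16]=15  'bcababacbcbca'
  #17 SA[17]=23  'bcbca'
  #18 SA[18]=10  'bccaabcababacbcbca'
  #19 SA[19]=26  'ca'
  #20 SA[20]=4  'caabaabccaabcababacbcbca'
  #21 SA[21]=12  'caabcababacbcbca'
  #22 SA[22]=16  'cababacbcbca'
  #23 SA[23]=0  'cbaccaabaabccaabcababacbcbca'
  #24 SA[24]=24  'cbca'
  #25 SA[25]=22  'cbcbca'
  #26 SA[26]=3  'ccaabaabccaabcababacbcbca'
  #27 SA[27]=11  'ccaabcababacbcbca'

SA = [27, 5, 13, 8, 6, 17, 19, 14, 9, 21, 2, 7, 18, 20, 1, 25, 15, 23, 10, 26, 4, 12, 16, 0, 24, 22, 3, 11]
rank  pair      lcp
   1  s[27:],s[5:]  1  'a'
   2  s[5:],s[13:]  3  'aab'
   3  s[13:],s[8:]  4  'aabc'
   4  s[8:],s[6:]  1  'a'
   5  s[6:],s[17:]  3  'aba'
   6  s[17:],s[19:]  3  'aba'
   7  s[19:],s[14:]  2  'ab'
   8  s[14:],s[9:]  3  'abc'
   9  s[9:],s[21:]  1  'a'
  10  s[21:],s[2:]  2  'ac'
  11  s[2:],s[7:]  0  ''
  12  s[7:],s[18:]  2  'ba'
  13  s[18:],s[20:]  2  'ba'
  14  s[20:],s[1:]  3  'bac'
  15  s[1:],s[25:]  1  'b'
  16  s[25:],s[15:]  3  'bca'
  17  s[15:],s[23:]  2  'bc'
  18  s[23:],s[10:]  2  'bc'
  19  s[10:],s[26:]  0  ''
  20  s[26:],s[4:]  2  'ca'
  21  s[4:],s[12:]  4  'caab'
  22  s[12:],s[16:]  2  'ca'
  23  s[16:],s[0:]  1  'c'
  24  s[0:],s[24:]  2  'cb'
  25  s[24:],s[22:]  3  'cbc'
  26  s[22:],s[3:]  1  'c'
  27  s[3:],s[11:]  5  'ccaab'

n(n+1)/2 = 28·29/2 = 406
Σ LCP = 0 + 1 + 3 + 4 + 1 + 3 + 3 + 2 + 3 + 1 + 2 + 0 + 2 + 2 + 3 + 1 + 3 + 2 + 2 + 0 + 2 + 4 + 2 + 1 + 2 + 3 + 1 + 5 = 58
distinct = 406 − 58 = 348

348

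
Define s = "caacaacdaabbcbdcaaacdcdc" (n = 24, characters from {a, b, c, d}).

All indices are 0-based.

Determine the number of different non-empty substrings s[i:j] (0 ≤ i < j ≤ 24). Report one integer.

sorted suffixes:
  #0 SA[0]=16  'aaacdcdc'
  #1 SA[1]=8  'aabbcbdcaaacdcdc'
  #2 SA[2]=1  'aacaacdaabbcbdcaaacdcdc'
  #3 SA[3]=4  'aacdaabbcbdcaaacdcdc'
  #4 SA[4]=17  'aacdcdc'
  #5 SA[5]=9  'abbcbdcaaacdcdc'
  #6 SA[6]=2  'acaacdaabbcbdcaaacdcdc'
  #7 SA[7]=5  'acdaabbcbdcaaacdcdc'
  #8 SA[8]=18  'acdcdc'
  #9 SA[9]=10  'bbcbdcaaacdcdc'
  #10 SA[10]=11  'bcbdcaaacdcdc'
  #11 SA[11]=13  'bdcaaacdcdc'
  #12 SA[12]=23  'c'
  #13 SA[13]=15  'caaacdcdc'
  #14 SA[14]=0  'caacaacdaabbcbdcaaacdcdc'
  #15 SA[15]=3  'caacdaabbcbdcaaacdcdc'
  #16 SA[16]=12  'cbdcaaacdcdc'
  #17 SA[17]=6  'cdaabbcbdcaaacdcdc'
  #18 SA[18]=21  'cdc'
  #19 SA[19]=19  'cdcdc'
  #20 SA[20]=7  'daabbcbdcaaacdcdc'
  #21 SA[21]=22  'dc'
  #22 SA[22]=14  'dcaaacdcdc'
  #23 SA[23]=20  'dcdc'

SA = [16, 8, 1, 4, 17, 9, 2, 5, 18, 10, 11, 13, 23, 15, 0, 3, 12, 6, 21, 19, 7, 22, 14, 20]
i: (SA[i-1],SA[i]) lcp shared
  1: (16,8) 2 'aa'
  2: (8,1) 2 'aa'
  3: (1,4) 3 'aac'
  4: (4,17) 4 'aacd'
  5: (17,9) 1 'a'
  6: (9,2) 1 'a'
  7: (2,5) 2 'ac'
  8: (5,18) 3 'acd'
  9: (18,10) 0 ''
  10: (10,11) 1 'b'
  11: (11,13) 1 'b'
  12: (13,23) 0 ''
  13: (23,15) 1 'c'
  14: (15,0) 3 'caa'
  15: (0,3) 4 'caac'
  16: (3,12) 1 'c'
  17: (12,6) 1 'c'
  18: (6,21) 2 'cd'
  19: (21,19) 3 'cdc'
  20: (19,7) 0 ''
  21: (7,22) 1 'd'
  22: (22,14) 2 'dc'
  23: (14,20) 2 'dc'

n(n+1)/2 = 24·25/2 = 300
Σ LCP = 0 + 2 + 2 + 3 + 4 + 1 + 1 + 2 + 3 + 0 + 1 + 1 + 0 + 1 + 3 + 4 + 1 + 1 + 2 + 3 + 0 + 1 + 2 + 2 = 40
distinct = 300 − 40 = 260

260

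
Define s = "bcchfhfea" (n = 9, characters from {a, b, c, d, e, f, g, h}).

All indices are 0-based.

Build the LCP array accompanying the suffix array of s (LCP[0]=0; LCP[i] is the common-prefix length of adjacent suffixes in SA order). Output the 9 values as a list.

rank | idx | suffix
   0 |   8 | a
   1 |   0 | bcchfhfea
   2 |   1 | cchfhfea
   3 |   2 | chfhfea
   4 |   7 | ea
   5 |   6 | fea
   6 |   4 | fhfea
   7 |   5 | hfea
   8 |   3 | hfhfea

SA = [8, 0, 1, 2, 7, 6, 4, 5, 3]
[i] adj suffixes → lcp
  [1] 8/0 → 0 ('')
  [2] 0/1 → 0 ('')
  [3] 1/2 → 1 ('c')
  [4] 2/7 → 0 ('')
  [5] 7/6 → 0 ('')
  [6] 6/4 → 1 ('f')
  [7] 4/5 → 0 ('')
  [8] 5/3 → 2 ('hf')

[0, 0, 0, 1, 0, 0, 1, 0, 2]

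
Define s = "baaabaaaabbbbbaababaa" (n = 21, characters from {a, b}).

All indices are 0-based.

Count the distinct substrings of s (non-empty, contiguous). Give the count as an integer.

rank→(start, suffix):
  0 → (20, 'a')
  1 → (19, 'aa')
  2 → (5, 'aaaabbbbbaababaa')
  3 → (1, 'aaabaaaabbbbbaababaa')
  4 → (6, 'aaabbbbbaababaa')
  5 → (2, 'aabaaaabbbbbaababaa')
  6 → (14, 'aababaa')
  7 → (7, 'aabbbbbaababaa')
  8 → (17, 'abaa')
  9 → (3, 'abaaaabbbbbaababaa')
  10 → (15, 'ababaa')
  11 → (8, 'abbbbbaababaa')
  12 → (18, 'baa')
  13 → (4, 'baaaabbbbbaababaa')
  14 → (0, 'baaabaaaabbbbbaababaa')
  15 → (13, 'baababaa')
  16 → (16, 'babaa')
  17 → (12, 'bbaababaa')
  18 → (11, 'bbbaababaa')
  19 → (10, 'bbbbaababaa')
  20 → (9, 'bbbbbaababaa')

SA = [20, 19, 5, 1, 6, 2, 14, 7, 17, 3, 15, 8, 18, 4, 0, 13, 16, 12, 11, 10, 9]
[i] adj suffixes → lcp
  [1] 20/19 → 1 ('a')
  [2] 19/5 → 2 ('aa')
  [3] 5/1 → 3 ('aaa')
  [4] 1/6 → 4 ('aaab')
  [5] 6/2 → 2 ('aa')
  [6] 2/14 → 4 ('aaba')
  [7] 14/7 → 3 ('aab')
  [8] 7/17 → 1 ('a')
  [9] 17/3 → 4 ('abaa')
  [10] 3/15 → 3 ('aba')
  [11] 15/8 → 2 ('ab')
  [12] 8/18 → 0 ('')
  [13] 18/4 → 3 ('baa')
  [14] 4/0 → 4 ('baaa')
  [15] 0/13 → 3 ('baa')
  [16] 13/16 → 2 ('ba')
  [17] 16/12 → 1 ('b')
  [18] 12/11 → 2 ('bb')
  [19] 11/10 → 3 ('bbb')
  [20] 10/9 → 4 ('bbbb')

n(n+1)/2 = 21·22/2 = 231
Σ LCP = 0 + 1 + 2 + 3 + 4 + 2 + 4 + 3 + 1 + 4 + 3 + 2 + 0 + 3 + 4 + 3 + 2 + 1 + 2 + 3 + 4 = 51
distinct = 231 − 51 = 180

180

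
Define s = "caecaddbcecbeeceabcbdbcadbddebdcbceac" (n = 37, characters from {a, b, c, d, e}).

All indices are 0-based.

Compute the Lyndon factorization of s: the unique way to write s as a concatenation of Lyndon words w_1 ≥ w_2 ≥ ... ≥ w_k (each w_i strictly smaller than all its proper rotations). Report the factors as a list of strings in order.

emit factor 1: 'c' (i=0, period=1)
emit factor 2: 'aec' (i=1, period=3)
emit factor 3: 'addbcecbeece' (i=4, period=12)
emit factor 4: 'abcbdbcadbddebdcbceac' (i=16, period=21)

["c", "aec", "addbcecbeece", "abcbdbcadbddebdcbceac"]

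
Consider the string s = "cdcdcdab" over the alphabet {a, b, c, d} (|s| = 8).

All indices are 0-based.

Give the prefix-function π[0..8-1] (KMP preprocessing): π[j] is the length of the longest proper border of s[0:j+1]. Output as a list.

[0, 0, 1, 2, 3, 4, 0, 0]

π[0] = 0
j=1 s[j]='d': π[1]=0 (border '')
j=2 s[j]='c': π[2]=1 (border 'c')
j=3 s[j]='d': π[3]=2 (border 'cd')
j=4 s[j]='c': π[4]=3 (border 'cdc')
j=5 s[j]='d': π[5]=4 (border 'cdcd')
j=6 s[j]='a': k: 4→2→0; π[6]=0 (border '')
j=7 s[j]='b': π[7]=0 (border '')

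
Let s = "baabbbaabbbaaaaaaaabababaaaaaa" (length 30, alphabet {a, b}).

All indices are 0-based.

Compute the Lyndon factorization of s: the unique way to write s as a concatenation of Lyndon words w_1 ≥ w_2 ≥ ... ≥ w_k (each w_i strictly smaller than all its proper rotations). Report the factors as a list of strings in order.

emit factor 1: 'b' (i=0, period=1)
emit factor 2: 'aabbb' (i=1, period=5)
emit factor 3: 'aabbb' (i=6, period=5)
emit factor 4: 'aaaaaaaababab' (i=11, period=13)
emit factor 5: 'a' (i=24, period=1)
emit factor 6: 'a' (i=25, period=1)
emit factor 7: 'a' (i=26, period=1)
emit factor 8: 'a' (i=27, period=1)
emit factor 9: 'a' (i=28, period=1)
emit factor 10: 'a' (i=29, period=1)

["b", "aabbb", "aabbb", "aaaaaaaababab", "a", "a", "a", "a", "a", "a"]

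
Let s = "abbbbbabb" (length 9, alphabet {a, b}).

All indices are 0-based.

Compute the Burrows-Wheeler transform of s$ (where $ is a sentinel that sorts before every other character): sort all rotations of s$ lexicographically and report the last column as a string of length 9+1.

rank  rotation    last
    0  $abbbbbabb  b
    1  abb$abbbbb  b
    2  abbbbbabb$  $
    3  b$abbbbbab  b
    4  babb$abbbb  b
    5  bb$abbbbba  a
    6  bbabb$abbb  b
    7  bbbabb$abb  b
    8  bbbbabb$ab  b
    9  bbbbbabb$a  a

bb$bbabbba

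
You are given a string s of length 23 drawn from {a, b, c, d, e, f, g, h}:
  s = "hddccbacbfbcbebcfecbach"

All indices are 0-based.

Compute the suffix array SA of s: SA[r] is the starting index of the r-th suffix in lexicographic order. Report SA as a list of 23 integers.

rank→(start, suffix):
  0 → (6, 'acbfbcbebcfecbach')
  1 → (20, 'ach')
  2 → (5, 'bacbfbcbebcfecbach')
  3 → (19, 'bach')
  4 → (10, 'bcbebcfecbach')
  5 → (14, 'bcfecbach')
  6 → (12, 'bebcfecbach')
  7 → (8, 'bfbcbebcfecbach')
  8 → (4, 'cbacbfbcbebcfecbach')
  9 → (18, 'cbach')
  10 → (11, 'cbebcfecbach')
  11 → (7, 'cbfbcbebcfecbach')
  12 → (3, 'ccbacbfbcbebcfecbach')
  13 → (15, 'cfecbach')
  14 → (21, 'ch')
  15 → (2, 'dccbacbfbcbebcfecbach')
  16 → (1, 'ddccbacbfbcbebcfecbach')
  17 → (13, 'ebcfecbach')
  18 → (17, 'ecbach')
  19 → (9, 'fbcbebcfecbach')
  20 → (16, 'fecbach')
  21 → (22, 'h')
  22 → (0, 'hddccbacbfbcbebcfecbach')

[6, 20, 5, 19, 10, 14, 12, 8, 4, 18, 11, 7, 3, 15, 21, 2, 1, 13, 17, 9, 16, 22, 0]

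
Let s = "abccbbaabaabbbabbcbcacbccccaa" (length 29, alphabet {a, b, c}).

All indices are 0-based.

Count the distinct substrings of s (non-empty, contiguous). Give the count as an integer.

382

rank | idx | suffix
   0 |  28 | a
   1 |  27 | aa
   2 |   6 | aabaabbbabbcbcacbccccaa
   3 |   9 | aabbbabbcbcacbccccaa
   4 |   7 | abaabbbabbcbcacbccccaa
   5 |  10 | abbbabbcbcacbccccaa
   6 |  14 | abbcbcacbccccaa
   7 |   0 | abccbbaabaabbbabbcbcacbccccaa
   8 |  20 | acbccccaa
   9 |   5 | baabaabbbabbcbcacbccccaa
  10 |   8 | baabbbabbcbcacbccccaa
  11 |  13 | babbcbcacbccccaa
  12 |   4 | bbaabaabbbabbcbcacbccccaa
  13 |  12 | bbabbcbcacbccccaa
  14 |  11 | bbbabbcbcacbccccaa
  15 |  15 | bbcbcacbccccaa
  16 |  18 | bcacbccccaa
  17 |  16 | bcbcacbccccaa
  18 |   1 | bccbbaabaabbbabbcbcacbccccaa
  19 |  22 | bccccaa
  20 |  26 | caa
  21 |  19 | cacbccccaa
  22 |   3 | cbbaabaabbbabbcbcacbccccaa
  23 |  17 | cbcacbccccaa
  24 |  21 | cbccccaa
  25 |  25 | ccaa
  26 |   2 | ccbbaabaabbbabbcbcacbccccaa
  27 |  24 | cccaa
  28 |  23 | ccccaa

SA = [28, 27, 6, 9, 7, 10, 14, 0, 20, 5, 8, 13, 4, 12, 11, 15, 18, 16, 1, 22, 26, 19, 3, 17, 21, 25, 2, 24, 23]
i: (SA[i-1],SA[i]) lcp shared
  1: (28,27) 1 'a'
  2: (27,6) 2 'aa'
  3: (6,9) 3 'aab'
  4: (9,7) 1 'a'
  5: (7,10) 2 'ab'
  6: (10,14) 3 'abb'
  7: (14,0) 2 'ab'
  8: (0,20) 1 'a'
  9: (20,5) 0 ''
  10: (5,8) 4 'baab'
  11: (8,13) 2 'ba'
  12: (13,4) 1 'b'
  13: (4,12) 3 'bba'
  14: (12,11) 2 'bb'
  15: (11,15) 2 'bb'
  16: (15,18) 1 'b'
  17: (18,16) 2 'bc'
  18: (16,1) 2 'bc'
  19: (1,22) 3 'bcc'
  20: (22,26) 0 ''
  21: (26,19) 2 'ca'
  22: (19,3) 1 'c'
  23: (3,17) 2 'cb'
  24: (17,21) 3 'cbc'
  25: (21,25) 1 'c'
  26: (25,2) 2 'cc'
  27: (2,24) 2 'cc'
  28: (24,23) 3 'ccc'

n(n+1)/2 = 29·30/2 = 435
Σ LCP = 0 + 1 + 2 + 3 + 1 + 2 + 3 + 2 + 1 + 0 + 4 + 2 + 1 + 3 + 2 + 2 + 1 + 2 + 2 + 3 + 0 + 2 + 1 + 2 + 3 + 1 + 2 + 2 + 3 = 53
distinct = 435 − 53 = 382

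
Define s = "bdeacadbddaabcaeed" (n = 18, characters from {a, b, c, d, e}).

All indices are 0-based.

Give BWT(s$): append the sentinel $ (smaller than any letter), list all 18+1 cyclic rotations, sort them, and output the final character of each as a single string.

ddaeccad$abedabbdea

rank  rotation             last
    0  $bdeacadbddaabcaeed  d
    1  aabcaeed$bdeacadbdd  d
    2  abcaeed$bdeacadbdda  a
    3  acadbddaabcaeed$bde  e
    4  adbddaabcaeed$bdeac  c
    5  aeed$bdeacadbddaabc  c
    6  bcaeed$bdeacadbddaa  a
    7  bddaabcaeed$bdeacad  d
    8  bdeacadbddaabcaeed$  $
    9  cadbddaabcaeed$bdea  a
   10  caeed$bdeacadbddaab  b
   11  d$bdeacadbddaabcaee  e
   12  daabcaeed$bdeacadbd  d
   13  dbddaabcaeed$bdeaca  a
   14  ddaabcaeed$bdeacadb  b
   15  deacadbddaabcaeed$b  b
   16  eacadbddaabcaeed$bd  d
   17  ed$bdeacadbddaabcae  e
   18  eed$bdeacadbddaabca  a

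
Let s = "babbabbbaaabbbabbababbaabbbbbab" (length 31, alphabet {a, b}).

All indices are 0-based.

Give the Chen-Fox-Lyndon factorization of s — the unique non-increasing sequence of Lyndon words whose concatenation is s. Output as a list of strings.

["b", "abbabbb", "aaabbbabbababbaabbbbbab"]

emit factor 1: 'b' (i=0, period=1)
emit factor 2: 'abbabbb' (i=1, period=7)
emit factor 3: 'aaabbbabbababbaabbbbbab' (i=8, period=23)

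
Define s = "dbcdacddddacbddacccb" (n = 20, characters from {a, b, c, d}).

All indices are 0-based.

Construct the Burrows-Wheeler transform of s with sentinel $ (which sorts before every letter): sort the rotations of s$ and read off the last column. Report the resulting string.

bdddcdccacabaddc$dbdc

rank  rotation               last
    0  $dbcdacddddacbddacccb  b
    1  acbddacccb$dbcdacdddd  d
    2  acccb$dbcdacddddacbdd  d
    3  acddddacbddacccb$dbcd  d
    4  b$dbcdacddddacbddaccc  c
    5  bcdacddddacbddacccb$d  d
    6  bddacccb$dbcdacddddac  c
    7  cb$dbcdacddddacbddacc  c
    8  cbddacccb$dbcdacdddda  a
    9  ccb$dbcdacddddacbddac  c
   10  cccb$dbcdacddddacbdda  a
   11  cdacddddacbddacccb$db  b
   12  cddddacbddacccb$dbcda  a
   13  dacbddacccb$dbcdacddd  d
   14  dacccb$dbcdacddddacbd  d
   15  dacddddacbddacccb$dbc  c
   16  dbcdacddddacbddacccb$  $
   17  ddacbddacccb$dbcdacdd  d
   18  ddacccb$dbcdacddddacb  b
   19  dddacbddacccb$dbcdacd  d
   20  ddddacbddacccb$dbcdac  c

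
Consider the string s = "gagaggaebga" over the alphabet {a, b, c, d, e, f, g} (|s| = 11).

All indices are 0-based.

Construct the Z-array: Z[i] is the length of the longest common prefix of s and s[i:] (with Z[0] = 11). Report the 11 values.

Z[0]=11
i=1: fresh scan; Z[1]=0
i=2: fresh scan; Z[2]=3 extend→box=[2,5)
i=3: min(r-i=2, Z[1]=0)=0; Z[3]=0
i=4: min(r-i=1, Z[2]=3)=1; Z[4]=1
i=5: fresh scan; Z[5]=2 extend→box=[5,7)
i=6: min(r-i=1, Z[1]=0)=0; Z[6]=0
i=7: fresh scan; Z[7]=0
i=8: fresh scan; Z[8]=0
i=9: fresh scan; Z[9]=2 extend→box=[9,11)
i=10: min(r-i=1, Z[1]=0)=0; Z[10]=0

[11, 0, 3, 0, 1, 2, 0, 0, 0, 2, 0]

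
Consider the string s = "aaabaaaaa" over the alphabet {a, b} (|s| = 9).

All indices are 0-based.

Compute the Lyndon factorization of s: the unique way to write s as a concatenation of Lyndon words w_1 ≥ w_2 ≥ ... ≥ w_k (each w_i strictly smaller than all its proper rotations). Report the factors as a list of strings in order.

emit factor 1: 'aaab' (i=0, period=4)
emit factor 2: 'a' (i=4, period=1)
emit factor 3: 'a' (i=5, period=1)
emit factor 4: 'a' (i=6, period=1)
emit factor 5: 'a' (i=7, period=1)
emit factor 6: 'a' (i=8, period=1)

["aaab", "a", "a", "a", "a", "a"]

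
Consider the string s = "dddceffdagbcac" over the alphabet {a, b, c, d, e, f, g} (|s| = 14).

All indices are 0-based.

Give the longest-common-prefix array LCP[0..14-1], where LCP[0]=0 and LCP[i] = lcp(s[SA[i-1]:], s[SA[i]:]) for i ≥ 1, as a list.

[0, 1, 0, 0, 1, 1, 0, 1, 1, 2, 0, 0, 1, 0]

rank | idx | suffix
   0 |  12 | ac
   1 |   8 | agbcac
   2 |  10 | bcac
   3 |  13 | c
   4 |  11 | cac
   5 |   3 | ceffdagbcac
   6 |   7 | dagbcac
   7 |   2 | dceffdagbcac
   8 |   1 | ddceffdagbcac
   9 |   0 | dddceffdagbcac
  10 |   4 | effdagbcac
  11 |   6 | fdagbcac
  12 |   5 | ffdagbcac
  13 |   9 | gbcac

SA = [12, 8, 10, 13, 11, 3, 7, 2, 1, 0, 4, 6, 5, 9]
i: (SA[i-1],SA[i]) lcp shared
  1: (12,8) 1 'a'
  2: (8,10) 0 ''
  3: (10,13) 0 ''
  4: (13,11) 1 'c'
  5: (11,3) 1 'c'
  6: (3,7) 0 ''
  7: (7,2) 1 'd'
  8: (2,1) 1 'd'
  9: (1,0) 2 'dd'
  10: (0,4) 0 ''
  11: (4,6) 0 ''
  12: (6,5) 1 'f'
  13: (5,9) 0 ''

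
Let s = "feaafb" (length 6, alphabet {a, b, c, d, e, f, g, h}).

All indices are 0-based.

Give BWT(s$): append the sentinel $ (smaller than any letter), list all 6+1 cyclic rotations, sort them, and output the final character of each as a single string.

rank  rotation last
    0  $feaafb  b
    1  aafb$fe  e
    2  afb$fea  a
    3  b$feaaf  f
    4  eaafb$f  f
    5  fb$feaa  a
    6  feaafb$  $

beaffa$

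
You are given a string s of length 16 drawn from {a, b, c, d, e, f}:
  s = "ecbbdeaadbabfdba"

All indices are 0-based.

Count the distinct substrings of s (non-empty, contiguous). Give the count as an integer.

123

rank | idx | suffix
   0 |  15 | a
   1 |   6 | aadbabfdba
   2 |  10 | abfdba
   3 |   7 | adbabfdba
   4 |  14 | ba
   5 |   9 | babfdba
   6 |   2 | bbdeaadbabfdba
   7 |   3 | bdeaadbabfdba
   8 |  11 | bfdba
   9 |   1 | cbbdeaadbabfdba
  10 |  13 | dba
  11 |   8 | dbabfdba
  12 |   4 | deaadbabfdba
  13 |   5 | eaadbabfdba
  14 |   0 | ecbbdeaadbabfdba
  15 |  12 | fdba

SA = [15, 6, 10, 7, 14, 9, 2, 3, 11, 1, 13, 8, 4, 5, 0, 12]
rank  pair      lcp
   1  s[15:],s[6:]  1  'a'
   2  s[6:],s[10:]  1  'a'
   3  s[10:],s[7:]  1  'a'
   4  s[7:],s[14:]  0  ''
   5  s[14:],s[9:]  2  'ba'
   6  s[9:],s[2:]  1  'b'
   7  s[2:],s[3:]  1  'b'
   8  s[3:],s[11:]  1  'b'
   9  s[11:],s[1:]  0  ''
  10  s[1:],s[13:]  0  ''
  11  s[13:],s[8:]  3  'dba'
  12  s[8:],s[4:]  1  'd'
  13  s[4:],s[5:]  0  ''
  14  s[5:],s[0:]  1  'e'
  15  s[0:],s[12:]  0  ''

n(n+1)/2 = 16·17/2 = 136
Σ LCP = 0 + 1 + 1 + 1 + 0 + 2 + 1 + 1 + 1 + 0 + 0 + 3 + 1 + 0 + 1 + 0 = 13
distinct = 136 − 13 = 123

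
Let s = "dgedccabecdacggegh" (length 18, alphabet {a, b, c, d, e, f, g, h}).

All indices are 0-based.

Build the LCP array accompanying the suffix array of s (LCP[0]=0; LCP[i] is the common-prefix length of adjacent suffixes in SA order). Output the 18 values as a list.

[0, 1, 0, 0, 1, 1, 1, 0, 1, 1, 0, 1, 1, 0, 2, 1, 1, 0]

sorted suffixes:
  #0 SA[0]=6  'abecdacggegh'
  #1 SA[1]=11  'acggegh'
  #2 SA[2]=7  'becdacggegh'
  #3 SA[3]=5  'cabecdacggegh'
  #4 SA[4]=4  'ccabecdacggegh'
  #5 SA[5]=9  'cdacggegh'
  #6 SA[6]=12  'cggegh'
  #7 SA[7]=10  'dacggegh'
  #8 SA[8]=3  'dccabecdacggegh'
  #9 SA[9]=0  'dgedccabecdacggegh'
  #10 SA[10]=8  'ecdacggegh'
  #11 SA[11]=2  'edccabecdacggegh'
  #12 SA[12]=15  'egh'
  #13 SA[13]=1  'gedccabecdacggegh'
  #14 SA[14]=14  'gegh'
  #15 SA[15]=13  'ggegh'
  #16 SA[16]=16  'gh'
  #17 SA[17]=17  'h'

SA = [6, 11, 7, 5, 4, 9, 12, 10, 3, 0, 8, 2, 15, 1, 14, 13, 16, 17]
i: (SA[i-1],SA[i]) lcp shared
  1: (6,11) 1 'a'
  2: (11,7) 0 ''
  3: (7,5) 0 ''
  4: (5,4) 1 'c'
  5: (4,9) 1 'c'
  6: (9,12) 1 'c'
  7: (12,10) 0 ''
  8: (10,3) 1 'd'
  9: (3,0) 1 'd'
  10: (0,8) 0 ''
  11: (8,2) 1 'e'
  12: (2,15) 1 'e'
  13: (15,1) 0 ''
  14: (1,14) 2 'ge'
  15: (14,13) 1 'g'
  16: (13,16) 1 'g'
  17: (16,17) 0 ''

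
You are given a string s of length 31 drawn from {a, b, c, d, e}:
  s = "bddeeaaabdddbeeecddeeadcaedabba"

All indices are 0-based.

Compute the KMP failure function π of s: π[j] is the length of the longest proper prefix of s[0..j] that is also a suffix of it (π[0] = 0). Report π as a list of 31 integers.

[0, 0, 0, 0, 0, 0, 0, 0, 1, 2, 3, 0, 1, 0, 0, 0, 0, 0, 0, 0, 0, 0, 0, 0, 0, 0, 0, 0, 1, 1, 0]

π[0] = 0
j=1 s[j]='d': π[1]=0 (border '')
j=2 s[j]='d': π[2]=0 (border '')
j=3 s[j]='e': π[3]=0 (border '')
j=4 s[j]='e': π[4]=0 (border '')
j=5 s[j]='a': π[5]=0 (border '')
j=6 s[j]='a': π[6]=0 (border '')
j=7 s[j]='a': π[7]=0 (border '')
j=8 s[j]='b': π[8]=1 (border 'b')
j=9 s[j]='d': π[9]=2 (border 'bd')
j=10 s[j]='d': π[10]=3 (border 'bdd')
j=11 s[j]='d': k: 3→0; π[11]=0 (border '')
j=12 s[j]='b': π[12]=1 (border 'b')
j=13 s[j]='e': k: 1→0; π[13]=0 (border '')
j=14 s[j]='e': π[14]=0 (border '')
j=15 s[j]='e': π[15]=0 (border '')
j=16 s[j]='c': π[16]=0 (border '')
j=17 s[j]='d': π[17]=0 (border '')
j=18 s[j]='d': π[18]=0 (border '')
j=19 s[j]='e': π[19]=0 (border '')
j=20 s[j]='e': π[20]=0 (border '')
j=21 s[j]='a': π[21]=0 (border '')
j=22 s[j]='d': π[22]=0 (border '')
j=23 s[j]='c': π[23]=0 (border '')
j=24 s[j]='a': π[24]=0 (border '')
j=25 s[j]='e': π[25]=0 (border '')
j=26 s[j]='d': π[26]=0 (border '')
j=27 s[j]='a': π[27]=0 (border '')
j=28 s[j]='b': π[28]=1 (border 'b')
j=29 s[j]='b': k: 1→0; π[29]=1 (border 'b')
j=30 s[j]='a': k: 1→0; π[30]=0 (border '')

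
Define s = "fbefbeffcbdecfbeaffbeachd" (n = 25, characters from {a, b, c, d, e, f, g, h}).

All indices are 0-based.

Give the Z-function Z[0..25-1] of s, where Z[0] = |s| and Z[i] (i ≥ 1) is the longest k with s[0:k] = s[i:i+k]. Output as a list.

[25, 0, 0, 4, 0, 0, 1, 1, 0, 0, 0, 0, 0, 3, 0, 0, 0, 1, 3, 0, 0, 0, 0, 0, 0]

Z[0]=25
i=1: fresh scan; Z[1]=0
i=2: fresh scan; Z[2]=0
i=3: fresh scan; Z[3]=4 grow→box=[3,7)
i=4: min(r-i=3, Z[1]=0)=0; Z[4]=0
i=5: min(r-i=2, Z[2]=0)=0; Z[5]=0
i=6: min(r-i=1, Z[3]=4)=1; Z[6]=1
i=7: fresh scan; Z[7]=1 grow→box=[7,8)
i=8: fresh scan; Z[8]=0
i=9: fresh scan; Z[9]=0
i=10: fresh scan; Z[10]=0
i=11: fresh scan; Z[11]=0
i=12: fresh scan; Z[12]=0
i=13: fresh scan; Z[13]=3 grow→box=[13,16)
i=14: min(r-i=2, Z[1]=0)=0; Z[14]=0
i=15: min(r-i=1, Z[2]=0)=0; Z[15]=0
i=16: fresh scan; Z[16]=0
i=17: fresh scan; Z[17]=1 grow→box=[17,18)
i=18: fresh scan; Z[18]=3 grow→box=[18,21)
i=19: min(r-i=2, Z[1]=0)=0; Z[19]=0
i=20: min(r-i=1, Z[2]=0)=0; Z[20]=0
i=21: fresh scan; Z[21]=0
i=22: fresh scan; Z[22]=0
i=23: fresh scan; Z[23]=0
i=24: fresh scan; Z[24]=0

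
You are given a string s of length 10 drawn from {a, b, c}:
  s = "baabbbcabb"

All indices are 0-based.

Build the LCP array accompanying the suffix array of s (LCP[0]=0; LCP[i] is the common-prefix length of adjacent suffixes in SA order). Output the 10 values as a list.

[0, 1, 3, 0, 1, 1, 2, 2, 1, 0]

sorted suffixes:
  #0 SA[0]=1  'aabbbcabb'
  #1 SA[1]=7  'abb'
  #2 SA[2]=2  'abbbcabb'
  #3 SA[3]=9  'b'
  #4 SA[4]=0  'baabbbcabb'
  #5 SA[5]=8  'bb'
  #6 SA[6]=3  'bbbcabb'
  #7 SA[7]=4  'bbcabb'
  #8 SA[8]=5  'bcabb'
  #9 SA[9]=6  'cabb'

SA = [1, 7, 2, 9, 0, 8, 3, 4, 5, 6]
[i] adj suffixes → lcp
  [1] 1/7 → 1 ('a')
  [2] 7/2 → 3 ('abb')
  [3] 2/9 → 0 ('')
  [4] 9/0 → 1 ('b')
  [5] 0/8 → 1 ('b')
  [6] 8/3 → 2 ('bb')
  [7] 3/4 → 2 ('bb')
  [8] 4/5 → 1 ('b')
  [9] 5/6 → 0 ('')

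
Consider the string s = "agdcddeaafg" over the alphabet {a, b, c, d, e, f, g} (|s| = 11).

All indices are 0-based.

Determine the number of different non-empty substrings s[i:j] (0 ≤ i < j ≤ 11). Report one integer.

rank | idx | suffix
   0 |   7 | aafg
   1 |   8 | afg
   2 |   0 | agdcddeaafg
   3 |   3 | cddeaafg
   4 |   2 | dcddeaafg
   5 |   4 | ddeaafg
   6 |   5 | deaafg
   7 |   6 | eaafg
   8 |   9 | fg
   9 |  10 | g
  10 |   1 | gdcddeaafg

SA = [7, 8, 0, 3, 2, 4, 5, 6, 9, 10, 1]
i: (SA[i-1],SA[i]) lcp shared
  1: (7,8) 1 'a'
  2: (8,0) 1 'a'
  3: (0,3) 0 ''
  4: (3,2) 0 ''
  5: (2,4) 1 'd'
  6: (4,5) 1 'd'
  7: (5,6) 0 ''
  8: (6,9) 0 ''
  9: (9,10) 0 ''
  10: (10,1) 1 'g'

n(n+1)/2 = 11·12/2 = 66
Σ LCP = 0 + 1 + 1 + 0 + 0 + 1 + 1 + 0 + 0 + 0 + 1 = 5
distinct = 66 − 5 = 61

61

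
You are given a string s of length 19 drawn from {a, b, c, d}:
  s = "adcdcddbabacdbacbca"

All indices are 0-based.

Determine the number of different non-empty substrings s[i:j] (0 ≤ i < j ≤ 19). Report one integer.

sorted suffixes:
  #0 SA[0]=18  'a'
  #1 SA[1]=8  'abacdbacbca'
  #2 SA[2]=14  'acbca'
  #3 SA[3]=10  'acdbacbca'
  #4 SA[4]=0  'adcdcddbabacdbacbca'
  #5 SA[5]=7  'babacdbacbca'
  #6 SA[6]=13  'bacbca'
  #7 SA[7]=9  'bacdbacbca'
  #8 SA[8]=16  'bca'
  #9 SA[9]=17  'ca'
  #10 SA[10]=15  'cbca'
  #11 SA[11]=11  'cdbacbca'
  #12 SA[12]=2  'cdcddbabacdbacbca'
  #13 SA[13]=4  'cddbabacdbacbca'
  #14 SA[14]=6  'dbabacdbacbca'
  #15 SA[15]=12  'dbacbca'
  #16 SA[16]=1  'dcdcddbabacdbacbca'
  #17 SA[17]=3  'dcddbabacdbacbca'
  #18 SA[18]=5  'ddbabacdbacbca'

SA = [18, 8, 14, 10, 0, 7, 13, 9, 16, 17, 15, 11, 2, 4, 6, 12, 1, 3, 5]
i: (SA[i-1],SA[i]) lcp shared
  1: (18,8) 1 'a'
  2: (8,14) 1 'a'
  3: (14,10) 2 'ac'
  4: (10,0) 1 'a'
  5: (0,7) 0 ''
  6: (7,13) 2 'ba'
  7: (13,9) 3 'bac'
  8: (9,16) 1 'b'
  9: (16,17) 0 ''
  10: (17,15) 1 'c'
  11: (15,11) 1 'c'
  12: (11,2) 2 'cd'
  13: (2,4) 2 'cd'
  14: (4,6) 0 ''
  15: (6,12) 3 'dba'
  16: (12,1) 1 'd'
  17: (1,3) 3 'dcd'
  18: (3,5) 1 'd'

n(n+1)/2 = 19·20/2 = 190
Σ LCP = 0 + 1 + 1 + 2 + 1 + 0 + 2 + 3 + 1 + 0 + 1 + 1 + 2 + 2 + 0 + 3 + 1 + 3 + 1 = 25
distinct = 190 − 25 = 165

165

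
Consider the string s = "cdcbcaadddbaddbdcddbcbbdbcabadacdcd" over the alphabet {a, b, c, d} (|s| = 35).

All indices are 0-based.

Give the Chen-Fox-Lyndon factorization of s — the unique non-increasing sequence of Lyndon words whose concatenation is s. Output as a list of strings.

emit factor 1: 'cd' (i=0, period=2)
emit factor 2: 'c' (i=2, period=1)
emit factor 3: 'bc' (i=3, period=2)
emit factor 4: 'aadddbaddbdcddbcbbdbcabadacdcd' (i=5, period=30)

["cd", "c", "bc", "aadddbaddbdcddbcbbdbcabadacdcd"]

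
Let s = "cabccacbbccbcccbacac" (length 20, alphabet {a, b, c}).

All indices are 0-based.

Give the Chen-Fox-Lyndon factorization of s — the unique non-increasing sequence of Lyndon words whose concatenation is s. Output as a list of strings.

["c", "abccacbbccbcccbacac"]

emit factor 1: 'c' (i=0, period=1)
emit factor 2: 'abccacbbccbcccbacac' (i=1, period=19)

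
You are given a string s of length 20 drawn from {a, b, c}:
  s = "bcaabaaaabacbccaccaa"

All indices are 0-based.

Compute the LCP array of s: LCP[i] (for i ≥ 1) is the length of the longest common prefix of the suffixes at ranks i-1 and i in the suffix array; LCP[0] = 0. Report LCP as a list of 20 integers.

rank | idx | suffix
   0 |  19 | a
   1 |  18 | aa
   2 |   5 | aaaabacbccaccaa
   3 |   6 | aaabacbccaccaa
   4 |   2 | aabaaaabacbccaccaa
   5 |   7 | aabacbccaccaa
   6 |   3 | abaaaabacbccaccaa
   7 |   8 | abacbccaccaa
   8 |  10 | acbccaccaa
   9 |  15 | accaa
  10 |   4 | baaaabacbccaccaa
  11 |   9 | bacbccaccaa
  12 |   0 | bcaabaaaabacbccaccaa
  13 |  12 | bccaccaa
  14 |  17 | caa
  15 |   1 | caabaaaabacbccaccaa
  16 |  14 | caccaa
  17 |  11 | cbccaccaa
  18 |  16 | ccaa
  19 |  13 | ccaccaa

SA = [19, 18, 5, 6, 2, 7, 3, 8, 10, 15, 4, 9, 0, 12, 17, 1, 14, 11, 16, 13]
i: (SA[i-1],SA[i]) lcp shared
  1: (19,18) 1 'a'
  2: (18,5) 2 'aa'
  3: (5,6) 3 'aaa'
  4: (6,2) 2 'aa'
  5: (2,7) 4 'aaba'
  6: (7,3) 1 'a'
  7: (3,8) 3 'aba'
  8: (8,10) 1 'a'
  9: (10,15) 2 'ac'
  10: (15,4) 0 ''
  11: (4,9) 2 'ba'
  12: (9,0) 1 'b'
  13: (0,12) 2 'bc'
  14: (12,17) 0 ''
  15: (17,1) 3 'caa'
  16: (1,14) 2 'ca'
  17: (14,11) 1 'c'
  18: (11,16) 1 'c'
  19: (16,13) 3 'cca'

[0, 1, 2, 3, 2, 4, 1, 3, 1, 2, 0, 2, 1, 2, 0, 3, 2, 1, 1, 3]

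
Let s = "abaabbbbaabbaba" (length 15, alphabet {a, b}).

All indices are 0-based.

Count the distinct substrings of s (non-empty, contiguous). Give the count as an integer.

88

sorted suffixes:
  #0 SA[0]=14  'a'
  #1 SA[1]=8  'aabbaba'
  #2 SA[2]=2  'aabbbbaabbaba'
  #3 SA[3]=12  'aba'
  #4 SA[4]=0  'abaabbbbaabbaba'
  #5 SA[5]=9  'abbaba'
  #6 SA[6]=3  'abbbbaabbaba'
  #7 SA[7]=13  'ba'
  #8 SA[8]=7  'baabbaba'
  #9 SA[9]=1  'baabbbbaabbaba'
  #10 SA[10]=11  'baba'
  #11 SA[11]=6  'bbaabbaba'
  #12 SA[12]=10  'bbaba'
  #13 SA[13]=5  'bbbaabbaba'
  #14 SA[14]=4  'bbbbaabbaba'

SA = [14, 8, 2, 12, 0, 9, 3, 13, 7, 1, 11, 6, 10, 5, 4]
[i] adj suffixes → lcp
  [1] 14/8 → 1 ('a')
  [2] 8/2 → 4 ('aabb')
  [3] 2/12 → 1 ('a')
  [4] 12/0 → 3 ('aba')
  [5] 0/9 → 2 ('ab')
  [6] 9/3 → 3 ('abb')
  [7] 3/13 → 0 ('')
  [8] 13/7 → 2 ('ba')
  [9] 7/1 → 5 ('baabb')
  [10] 1/11 → 2 ('ba')
  [11] 11/6 → 1 ('b')
  [12] 6/10 → 3 ('bba')
  [13] 10/5 → 2 ('bb')
  [14] 5/4 → 3 ('bbb')

n(n+1)/2 = 15·16/2 = 120
Σ LCP = 0 + 1 + 4 + 1 + 3 + 2 + 3 + 0 + 2 + 5 + 2 + 1 + 3 + 2 + 3 = 32
distinct = 120 − 32 = 88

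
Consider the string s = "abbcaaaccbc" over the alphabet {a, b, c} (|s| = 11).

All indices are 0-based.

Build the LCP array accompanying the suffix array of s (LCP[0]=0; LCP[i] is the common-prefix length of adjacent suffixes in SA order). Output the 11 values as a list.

rank→(start, suffix):
  0 → (4, 'aaaccbc')
  1 → (5, 'aaccbc')
  2 → (0, 'abbcaaaccbc')
  3 → (6, 'accbc')
  4 → (1, 'bbcaaaccbc')
  5 → (9, 'bc')
  6 → (2, 'bcaaaccbc')
  7 → (10, 'c')
  8 → (3, 'caaaccbc')
  9 → (8, 'cbc')
  10 → (7, 'ccbc')

SA = [4, 5, 0, 6, 1, 9, 2, 10, 3, 8, 7]
rank  pair      lcp
   1  s[4:],s[5:]  2  'aa'
   2  s[5:],s[0:]  1  'a'
   3  s[0:],s[6:]  1  'a'
   4  s[6:],s[1:]  0  ''
   5  s[1:],s[9:]  1  'b'
   6  s[9:],s[2:]  2  'bc'
   7  s[2:],s[10:]  0  ''
   8  s[10:],s[3:]  1  'c'
   9  s[3:],s[8:]  1  'c'
  10  s[8:],s[7:]  1  'c'

[0, 2, 1, 1, 0, 1, 2, 0, 1, 1, 1]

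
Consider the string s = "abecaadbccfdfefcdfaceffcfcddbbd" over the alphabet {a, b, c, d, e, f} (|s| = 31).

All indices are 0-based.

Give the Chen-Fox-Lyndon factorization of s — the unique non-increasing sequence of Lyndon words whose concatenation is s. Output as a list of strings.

["abec", "aadbccfdfefcdfaceffcfcddbbd"]

emit factor 1: 'abec' (i=0, period=4)
emit factor 2: 'aadbccfdfefcdfaceffcfcddbbd' (i=4, period=27)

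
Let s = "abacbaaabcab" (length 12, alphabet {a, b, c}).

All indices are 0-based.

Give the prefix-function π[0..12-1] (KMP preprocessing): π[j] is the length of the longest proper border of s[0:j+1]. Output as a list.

π[0] = 0
j=1 s[j]='b': π[1]=0 (border '')
j=2 s[j]='a': π[2]=1 (border 'a')
j=3 s[j]='c': k: 1→0; π[3]=0 (border '')
j=4 s[j]='b': π[4]=0 (border '')
j=5 s[j]='a': π[5]=1 (border 'a')
j=6 s[j]='a': k: 1→0; π[6]=1 (border 'a')
j=7 s[j]='a': k: 1→0; π[7]=1 (border 'a')
j=8 s[j]='b': π[8]=2 (border 'ab')
j=9 s[j]='c': k: 2→0; π[9]=0 (border '')
j=10 s[j]='a': π[10]=1 (border 'a')
j=11 s[j]='b': π[11]=2 (border 'ab')

[0, 0, 1, 0, 0, 1, 1, 1, 2, 0, 1, 2]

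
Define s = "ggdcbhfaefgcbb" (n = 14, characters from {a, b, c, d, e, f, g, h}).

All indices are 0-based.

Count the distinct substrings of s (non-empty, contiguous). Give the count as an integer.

rank→(start, suffix):
  0 → (7, 'aefgcbb')
  1 → (13, 'b')
  2 → (12, 'bb')
  3 → (4, 'bhfaefgcbb')
  4 → (11, 'cbb')
  5 → (3, 'cbhfaefgcbb')
  6 → (2, 'dcbhfaefgcbb')
  7 → (8, 'efgcbb')
  8 → (6, 'faefgcbb')
  9 → (9, 'fgcbb')
  10 → (10, 'gcbb')
  11 → (1, 'gdcbhfaefgcbb')
  12 → (0, 'ggdcbhfaefgcbb')
  13 → (5, 'hfaefgcbb')

SA = [7, 13, 12, 4, 11, 3, 2, 8, 6, 9, 10, 1, 0, 5]
i: (SA[i-1],SA[i]) lcp shared
  1: (7,13) 0 ''
  2: (13,12) 1 'b'
  3: (12,4) 1 'b'
  4: (4,11) 0 ''
  5: (11,3) 2 'cb'
  6: (3,2) 0 ''
  7: (2,8) 0 ''
  8: (8,6) 0 ''
  9: (6,9) 1 'f'
  10: (9,10) 0 ''
  11: (10,1) 1 'g'
  12: (1,0) 1 'g'
  13: (0,5) 0 ''

n(n+1)/2 = 14·15/2 = 105
Σ LCP = 0 + 0 + 1 + 1 + 0 + 2 + 0 + 0 + 0 + 1 + 0 + 1 + 1 + 0 = 7
distinct = 105 − 7 = 98

98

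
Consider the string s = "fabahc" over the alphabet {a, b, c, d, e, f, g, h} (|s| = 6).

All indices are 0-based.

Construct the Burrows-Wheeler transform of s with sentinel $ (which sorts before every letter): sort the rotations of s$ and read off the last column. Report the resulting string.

cfbah$a

rank  rotation last
    0  $fabahc  c
    1  abahc$f  f
    2  ahc$fab  b
    3  bahc$fa  a
    4  c$fabah  h
    5  fabahc$  $
    6  hc$faba  a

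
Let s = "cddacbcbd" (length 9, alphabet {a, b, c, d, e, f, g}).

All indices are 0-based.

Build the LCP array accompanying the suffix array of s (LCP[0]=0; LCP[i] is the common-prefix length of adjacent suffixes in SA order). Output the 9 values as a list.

[0, 0, 1, 0, 2, 1, 0, 1, 1]

rank→(start, suffix):
  0 → (3, 'acbcbd')
  1 → (5, 'bcbd')
  2 → (7, 'bd')
  3 → (4, 'cbcbd')
  4 → (6, 'cbd')
  5 → (0, 'cddacbcbd')
  6 → (8, 'd')
  7 → (2, 'dacbcbd')
  8 → (1, 'ddacbcbd')

SA = [3, 5, 7, 4, 6, 0, 8, 2, 1]
i: (SA[i-1],SA[i]) lcp shared
  1: (3,5) 0 ''
  2: (5,7) 1 'b'
  3: (7,4) 0 ''
  4: (4,6) 2 'cb'
  5: (6,0) 1 'c'
  6: (0,8) 0 ''
  7: (8,2) 1 'd'
  8: (2,1) 1 'd'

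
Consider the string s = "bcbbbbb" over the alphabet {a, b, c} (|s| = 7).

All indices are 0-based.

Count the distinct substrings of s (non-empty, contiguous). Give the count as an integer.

17

sorted suffixes:
  #0 SA[0]=6  'b'
  #1 SA[1]=5  'bb'
  #2 SA[2]=4  'bbb'
  #3 SA[3]=3  'bbbb'
  #4 SA[4]=2  'bbbbb'
  #5 SA[5]=0  'bcbbbbb'
  #6 SA[6]=1  'cbbbbb'

SA = [6, 5, 4, 3, 2, 0, 1]
i: (SA[i-1],SA[i]) lcp shared
  1: (6,5) 1 'b'
  2: (5,4) 2 'bb'
  3: (4,3) 3 'bbb'
  4: (3,2) 4 'bbbb'
  5: (2,0) 1 'b'
  6: (0,1) 0 ''

n(n+1)/2 = 7·8/2 = 28
Σ LCP = 0 + 1 + 2 + 3 + 4 + 1 + 0 = 11
distinct = 28 − 11 = 17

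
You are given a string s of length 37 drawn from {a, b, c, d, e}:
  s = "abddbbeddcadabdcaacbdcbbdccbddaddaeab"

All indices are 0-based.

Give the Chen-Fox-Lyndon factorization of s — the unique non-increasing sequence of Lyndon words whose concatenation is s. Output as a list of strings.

emit factor 1: 'abddbbeddcad' (i=0, period=12)
emit factor 2: 'abdc' (i=12, period=4)
emit factor 3: 'aacbdcbbdccbddaddaeab' (i=16, period=21)

["abddbbeddcad", "abdc", "aacbdcbbdccbddaddaeab"]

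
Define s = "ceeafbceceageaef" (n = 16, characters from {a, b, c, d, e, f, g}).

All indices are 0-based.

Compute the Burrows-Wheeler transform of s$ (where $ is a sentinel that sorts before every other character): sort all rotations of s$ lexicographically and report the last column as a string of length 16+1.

feeefeb$gecccaeaa

rank  rotation           last
    0  $ceeafbceceageaef  f
    1  aef$ceeafbceceage  e
    2  afbceceageaef$cee  e
    3  ageaef$ceeafbcece  e
    4  bceceageaef$ceeaf  f
    5  ceageaef$ceeafbce  e
    6  ceceageaef$ceeafb  b
    7  ceeafbceceageaef$  $
    8  eaef$ceeafbceceag  g
    9  eafbceceageaef$ce  e
   10  eageaef$ceeafbcec  c
   11  eceageaef$ceeafbc  c
   12  eeafbceceageaef$c  c
   13  ef$ceeafbceceagea  a
   14  f$ceeafbceceageae  e
   15  fbceceageaef$ceea  a
   16  geaef$ceeafbcecea  a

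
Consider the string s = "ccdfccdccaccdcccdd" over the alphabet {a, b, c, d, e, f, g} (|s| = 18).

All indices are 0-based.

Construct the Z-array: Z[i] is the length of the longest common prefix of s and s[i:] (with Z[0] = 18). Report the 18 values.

Z[0]=18
i=1: i≥r, start 0; Z[1]=1 scan→box=[1,2)
i=2: i≥r, start 0; Z[2]=0
i=3: i≥r, start 0; Z[3]=0
i=4: i≥r, start 0; Z[4]=3 scan→box=[4,7)
i=5: min(r-i=2, Z[1]=1)=1; Z[5]=1
i=6: min(r-i=1, Z[2]=0)=0; Z[6]=0
i=7: i≥r, start 0; Z[7]=2 scan→box=[7,9)
i=8: min(r-i=1, Z[1]=1)=1; Z[8]=1
i=9: i≥r, start 0; Z[9]=0
i=10: i≥r, start 0; Z[10]=3 scan→box=[10,13)
i=11: min(r-i=2, Z[1]=1)=1; Z[11]=1
i=12: min(r-i=1, Z[2]=0)=0; Z[12]=0
i=13: i≥r, start 0; Z[13]=2 scan→box=[13,15)
i=14: min(r-i=1, Z[1]=1)=1; Z[14]=3 scan→box=[14,17)
i=15: min(r-i=2, Z[1]=1)=1; Z[15]=1
i=16: min(r-i=1, Z[2]=0)=0; Z[16]=0
i=17: i≥r, start 0; Z[17]=0

[18, 1, 0, 0, 3, 1, 0, 2, 1, 0, 3, 1, 0, 2, 3, 1, 0, 0]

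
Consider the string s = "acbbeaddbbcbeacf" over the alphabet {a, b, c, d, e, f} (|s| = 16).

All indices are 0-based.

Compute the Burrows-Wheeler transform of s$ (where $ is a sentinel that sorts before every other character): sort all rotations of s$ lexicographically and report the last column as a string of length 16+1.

rank  rotation           last
    0  $acbbeaddbbcbeacf  f
    1  acbbeaddbbcbeacf$  $
    2  acf$acbbeaddbbcbe  e
    3  addbbcbeacf$acbbe  e
    4  bbcbeacf$acbbeadd  d
    5  bbeaddbbcbeacf$ac  c
    6  bcbeacf$acbbeaddb  b
    7  beacf$acbbeaddbbc  c
    8  beaddbbcbeacf$acb  b
    9  cbbeaddbbcbeacf$a  a
   10  cbeacf$acbbeaddbb  b
   11  cf$acbbeaddbbcbea  a
   12  dbbcbeacf$acbbead  d
   13  ddbbcbeacf$acbbea  a
   14  eacf$acbbeaddbbcb  b
   15  eaddbbcbeacf$acbb  b
   16  f$acbbeaddbbcbeac  c

f$eedcbcbabadabbc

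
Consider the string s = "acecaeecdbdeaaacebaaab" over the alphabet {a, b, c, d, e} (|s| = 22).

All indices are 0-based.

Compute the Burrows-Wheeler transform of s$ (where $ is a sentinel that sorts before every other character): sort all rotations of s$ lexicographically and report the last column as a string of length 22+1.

bbeaaaa$caedeeaacbdccea

rank  rotation                 last
    0  $acecaeecdbdeaaacebaaab  b
    1  aaab$acecaeecdbdeaaaceb  b
    2  aaacebaaab$acecaeecdbde  e
    3  aab$acecaeecdbdeaaaceba  a
    4  aacebaaab$acecaeecdbdea  a
    5  ab$acecaeecdbdeaaacebaa  a
    6  acebaaab$acecaeecdbdeaa  a
    7  acecaeecdbdeaaacebaaab$  $
    8  aeecdbdeaaacebaaab$acec  c
    9  b$acecaeecdbdeaaacebaaa  a
   10  baaab$acecaeecdbdeaaace  e
   11  bdeaaacebaaab$acecaeecd  d
   12  caeecdbdeaaacebaaab$ace  e
   13  cdbdeaaacebaaab$acecaee  e
   14  cebaaab$acecaeecdbdeaaa  a
   15  cecaeecdbdeaaacebaaab$a  a
   16  dbdeaaacebaaab$acecaeec  c
   17  deaaacebaaab$acecaeecdb  b
   18  eaaacebaaab$acecaeecdbd  d
   19  ebaaab$acecaeecdbdeaaac  c
   20  ecaeecdbdeaaacebaaab$ac  c
   21  ecdbdeaaacebaaab$acecae  e
   22  eecdbdeaaacebaaab$aceca  a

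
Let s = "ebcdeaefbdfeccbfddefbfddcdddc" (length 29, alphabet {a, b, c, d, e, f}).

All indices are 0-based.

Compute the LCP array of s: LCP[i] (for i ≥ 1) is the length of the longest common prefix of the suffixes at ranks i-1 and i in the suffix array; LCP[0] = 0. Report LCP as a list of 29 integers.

sorted suffixes:
  #0 SA[0]=5  'aefbdfeccbfddefbfddcdddc'
  #1 SA[1]=1  'bcdeaefbdfeccbfddefbfddcdddc'
  #2 SA[2]=8  'bdfeccbfddefbfddcdddc'
  #3 SA[3]=20  'bfddcdddc'
  #4 SA[4]=14  'bfddefbfddcdddc'
  #5 SA[5]=28  'c'
  #6 SA[6]=13  'cbfddefbfddcdddc'
  #7 SA[7]=12  'ccbfddefbfddcdddc'
  #8 SA[8]=24  'cdddc'
  #9 SA[9]=2  'cdeaefbdfeccbfddefbfddcdddc'
  #10 SA[10]=27  'dc'
  #11 SA[11]=23  'dcdddc'
  #12 SA[12]=26  'ddc'
  #13 SA[13]=22  'ddcdddc'
  #14 SA[14]=25  'dddc'
  #15 SA[15]=16  'ddefbfddcdddc'
  #16 SA[16]=3  'deaefbdfeccbfddefbfddcdddc'
  #17 SA[17]=17  'defbfddcdddc'
  #18 SA[18]=9  'dfeccbfddefbfddcdddc'
  #19 SA[19]=4  'eaefbdfeccbfddefbfddcdddc'
  #20 SA[20]=0  'ebcdeaefbdfeccbfddefbfddcdddc'
  #21 SA[21]=11  'eccbfddefbfddcdddc'
  #22 SA[22]=6  'efbdfeccbfddefbfddcdddc'
  #23 SA[23]=18  'efbfddcdddc'
  #24 SA[24]=7  'fbdfeccbfddefbfddcdddc'
  #25 SA[25]=19  'fbfddcdddc'
  #26 SA[26]=21  'fddcdddc'
  #27 SA[27]=15  'fddefbfddcdddc'
  #28 SA[28]=10  'feccbfddefbfddcdddc'

SA = [5, 1, 8, 20, 14, 28, 13, 12, 24, 2, 27, 23, 26, 22, 25, 16, 3, 17, 9, 4, 0, 11, 6, 18, 7, 19, 21, 15, 10]
i: (SA[i-1],SA[i]) lcp shared
  1: (5,1) 0 ''
  2: (1,8) 1 'b'
  3: (8,20) 1 'b'
  4: (20,14) 4 'bfdd'
  5: (14,28) 0 ''
  6: (28,13) 1 'c'
  7: (13,12) 1 'c'
  8: (12,24) 1 'c'
  9: (24,2) 2 'cd'
  10: (2,27) 0 ''
  11: (27,23) 2 'dc'
  12: (23,26) 1 'd'
  13: (26,22) 3 'ddc'
  14: (22,25) 2 'dd'
  15: (25,16) 2 'dd'
  16: (16,3) 1 'd'
  17: (3,17) 2 'de'
  18: (17,9) 1 'd'
  19: (9,4) 0 ''
  20: (4,0) 1 'e'
  21: (0,11) 1 'e'
  22: (11,6) 1 'e'
  23: (6,18) 3 'efb'
  24: (18,7) 0 ''
  25: (7,19) 2 'fb'
  26: (19,21) 1 'f'
  27: (21,15) 3 'fdd'
  28: (15,10) 1 'f'

[0, 0, 1, 1, 4, 0, 1, 1, 1, 2, 0, 2, 1, 3, 2, 2, 1, 2, 1, 0, 1, 1, 1, 3, 0, 2, 1, 3, 1]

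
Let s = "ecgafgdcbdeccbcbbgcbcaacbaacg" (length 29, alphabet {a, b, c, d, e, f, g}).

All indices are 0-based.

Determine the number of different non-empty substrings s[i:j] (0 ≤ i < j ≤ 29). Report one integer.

402

sorted suffixes:
  #0 SA[0]=21  'aacbaacg'
  #1 SA[1]=25  'aacg'
  #2 SA[2]=22  'acbaacg'
  #3 SA[3]=26  'acg'
  #4 SA[4]=3  'afgdcbdeccbcbbgcbcaacbaacg'
  #5 SA[5]=24  'baacg'
  #6 SA[6]=15  'bbgcbcaacbaacg'
  #7 SA[7]=19  'bcaacbaacg'
  #8 SA[8]=13  'bcbbgcbcaacbaacg'
  #9 SA[9]=8  'bdeccbcbbgcbcaacbaacg'
  #10 SA[10]=16  'bgcbcaacbaacg'
  #11 SA[11]=20  'caacbaacg'
  #12 SA[12]=23  'cbaacg'
  #13 SA[13]=14  'cbbgcbcaacbaacg'
  #14 SA[14]=18  'cbcaacbaacg'
  #15 SA[15]=12  'cbcbbgcbcaacbaacg'
  #16 SA[16]=7  'cbdeccbcbbgcbcaacbaacg'
  #17 SA[17]=11  'ccbcbbgcbcaacbaacg'
  #18 SA[18]=27  'cg'
  #19 SA[19]=1  'cgafgdcbdeccbcbbgcbcaacbaacg'
  #20 SA[20]=6  'dcbdeccbcbbgcbcaacbaacg'
  #21 SA[21]=9  'deccbcbbgcbcaacbaacg'
  #22 SA[22]=10  'eccbcbbgcbcaacbaacg'
  #23 SA[23]=0  'ecgafgdcbdeccbcbbgcbcaacbaacg'
  #24 SA[24]=4  'fgdcbdeccbcbbgcbcaacbaacg'
  #25 SA[25]=28  'g'
  #26 SA[26]=2  'gafgdcbdeccbcbbgcbcaacbaacg'
  #27 SA[27]=17  'gcbcaacbaacg'
  #28 SA[28]=5  'gdcbdeccbcbbgcbcaacbaacg'

SA = [21, 25, 22, 26, 3, 24, 15, 19, 13, 8, 16, 20, 23, 14, 18, 12, 7, 11, 27, 1, 6, 9, 10, 0, 4, 28, 2, 17, 5]
[i] adj suffixes → lcp
  [1] 21/25 → 3 ('aac')
  [2] 25/22 → 1 ('a')
  [3] 22/26 → 2 ('ac')
  [4] 26/3 → 1 ('a')
  [5] 3/24 → 0 ('')
  [6] 24/15 → 1 ('b')
  [7] 15/19 → 1 ('b')
  [8] 19/13 → 2 ('bc')
  [9] 13/8 → 1 ('b')
  [10] 8/16 → 1 ('b')
  [11] 16/20 → 0 ('')
  [12] 20/23 → 1 ('c')
  [13] 23/14 → 2 ('cb')
  [14] 14/18 → 2 ('cb')
  [15] 18/12 → 3 ('cbc')
  [16] 12/7 → 2 ('cb')
  [17] 7/11 → 1 ('c')
  [18] 11/27 → 1 ('c')
  [19] 27/1 → 2 ('cg')
  [20] 1/6 → 0 ('')
  [21] 6/9 → 1 ('d')
  [22] 9/10 → 0 ('')
  [23] 10/0 → 2 ('ec')
  [24] 0/4 → 0 ('')
  [25] 4/28 → 0 ('')
  [26] 28/2 → 1 ('g')
  [27] 2/17 → 1 ('g')
  [28] 17/5 → 1 ('g')

n(n+1)/2 = 29·30/2 = 435
Σ LCP = 0 + 3 + 1 + 2 + 1 + 0 + 1 + 1 + 2 + 1 + 1 + 0 + 1 + 2 + 2 + 3 + 2 + 1 + 1 + 2 + 0 + 1 + 0 + 2 + 0 + 0 + 1 + 1 + 1 = 33
distinct = 435 − 33 = 402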